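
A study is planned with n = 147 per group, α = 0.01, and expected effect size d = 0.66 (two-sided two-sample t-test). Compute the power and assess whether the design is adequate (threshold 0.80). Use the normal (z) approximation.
Power ≈ 1.00; the study is adequately powered (power ≥ 0.80)

Power calculation (two-sample t-test, normal approximation):
z_β = d · √(n/2) - z_{α/2}
z_β = 0.66 · √(147/2) - 2.576
z_β = 0.66 · 8.573 - 2.576
z_β = 3.082

Power = Φ(z_β) = Φ(3.082) ≈ 0.999

Effect size d = 0.66 is medium by Cohen's convention (0.2/0.5/0.8).

Threshold: power ≥ 0.80 is conventionally adequate.
Power ≈ 1.00 → the study is adequately powered (power ≥ 0.80).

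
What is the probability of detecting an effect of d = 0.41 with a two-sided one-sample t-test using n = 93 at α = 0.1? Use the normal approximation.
Power ≈ 0.99

Power calculation (one-sample t-test, normal approximation):
z_β = d · √n - z_{α/2}
z_β = 0.41 · √93 - 1.645
z_β = 0.41 · 9.644 - 1.645
z_β = 2.309

Power = Φ(z_β) = Φ(2.309) ≈ 0.990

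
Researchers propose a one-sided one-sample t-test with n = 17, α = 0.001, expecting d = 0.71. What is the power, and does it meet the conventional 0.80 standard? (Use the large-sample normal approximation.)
Power ≈ 0.44; the study is underpowered (power < 0.80)

Power calculation (one-sample t-test, normal approximation):
z_β = d · √n - z_α
z_β = 0.71 · √17 - 3.090
z_β = 0.71 · 4.123 - 3.090
z_β = -0.163

Power = Φ(z_β) = Φ(-0.163) ≈ 0.435

Effect size d = 0.71 is medium by Cohen's convention (0.2/0.5/0.8).

Threshold: power ≥ 0.80 is conventionally adequate.
Power ≈ 0.44 → the study is underpowered (power < 0.80).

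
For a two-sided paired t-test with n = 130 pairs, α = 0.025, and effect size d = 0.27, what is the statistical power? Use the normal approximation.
Power ≈ 0.80

Power calculation (paired t-test, normal approximation):
z_β = d · √n - z_{α/2}
z_β = 0.27 · √130 - 2.241
z_β = 0.27 · 11.402 - 2.241
z_β = 0.837

Power = Φ(z_β) = Φ(0.837) ≈ 0.799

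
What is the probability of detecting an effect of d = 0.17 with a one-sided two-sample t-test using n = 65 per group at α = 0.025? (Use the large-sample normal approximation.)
Power ≈ 0.16

Power calculation (two-sample t-test, normal approximation):
z_β = d · √(n/2) - z_α
z_β = 0.17 · √(65/2) - 1.960
z_β = 0.17 · 5.701 - 1.960
z_β = -0.991

Power = Φ(z_β) = Φ(-0.991) ≈ 0.161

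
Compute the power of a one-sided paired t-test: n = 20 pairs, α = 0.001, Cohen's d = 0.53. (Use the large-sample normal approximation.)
Power ≈ 0.24

Power calculation (paired t-test, normal approximation):
z_β = d · √n - z_α
z_β = 0.53 · √20 - 3.090
z_β = 0.53 · 4.472 - 3.090
z_β = -0.720

Power = Φ(z_β) = Φ(-0.720) ≈ 0.236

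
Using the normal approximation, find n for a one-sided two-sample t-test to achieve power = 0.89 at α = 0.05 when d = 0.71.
n = 33 per group

Sample size formula (two-sample t-test, normal approximation):
n = 2 · ((z_α + z_β) / d)²

z_α = 1.645 (for α = 0.05, one-sided)
z_β = 1.227 (for power = 0.89)
d = 0.71

n = 2 · ((1.645 + 1.227) / 0.71)²
n = 2 · (4.045)²
n ≈ 32.72
Round up to the next whole number: n = 33 per group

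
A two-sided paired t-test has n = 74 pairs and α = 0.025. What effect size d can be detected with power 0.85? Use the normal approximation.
d ≈ 0.38

Minimum detectable effect (paired t-test, normal approximation):
d = (z_{α/2} + z_β) / √n
d = (2.241 + 1.036) / √74
d = 3.278 / 8.602
d ≈ 0.38

By Cohen's convention (0.2 small / 0.5 medium / 0.8 large): small effect.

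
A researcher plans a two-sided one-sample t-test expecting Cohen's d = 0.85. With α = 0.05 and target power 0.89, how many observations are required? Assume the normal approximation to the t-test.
n = 15

Sample size formula (one-sample t-test, normal approximation):
n = ((z_{α/2} + z_β) / d)²

z_{α/2} = 1.960 (for α = 0.05, two-sided)
z_β = 1.227 (for power = 0.89)
d = 0.85

n = ((1.960 + 1.227) / 0.85)²
n = (3.749)²
n ≈ 14.06
Round up to the next whole number: n = 15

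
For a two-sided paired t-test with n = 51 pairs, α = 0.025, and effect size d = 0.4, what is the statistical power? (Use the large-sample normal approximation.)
Power ≈ 0.73

Power calculation (paired t-test, normal approximation):
z_β = d · √n - z_{α/2}
z_β = 0.4 · √51 - 2.241
z_β = 0.4 · 7.141 - 2.241
z_β = 0.615

Power = Φ(z_β) = Φ(0.615) ≈ 0.731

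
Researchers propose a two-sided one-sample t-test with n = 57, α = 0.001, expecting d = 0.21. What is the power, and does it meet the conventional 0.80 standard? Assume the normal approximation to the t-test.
Power ≈ 0.04; the study is underpowered (power < 0.80)

Power calculation (one-sample t-test, normal approximation):
z_β = d · √n - z_{α/2}
z_β = 0.21 · √57 - 3.291
z_β = 0.21 · 7.550 - 3.291
z_β = -1.705

Power = Φ(z_β) = Φ(-1.705) ≈ 0.044

Effect size d = 0.21 is small by Cohen's convention (0.2/0.5/0.8).

Threshold: power ≥ 0.80 is conventionally adequate.
Power ≈ 0.04 → the study is underpowered (power < 0.80).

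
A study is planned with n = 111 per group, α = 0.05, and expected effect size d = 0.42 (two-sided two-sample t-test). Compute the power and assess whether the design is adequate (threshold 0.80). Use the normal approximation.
Power ≈ 0.88; the study is adequately powered (power ≥ 0.80)

Power calculation (two-sample t-test, normal approximation):
z_β = d · √(n/2) - z_{α/2}
z_β = 0.42 · √(111/2) - 1.960
z_β = 0.42 · 7.450 - 1.960
z_β = 1.169

Power = Φ(z_β) = Φ(1.169) ≈ 0.879

Effect size d = 0.42 is small by Cohen's convention (0.2/0.5/0.8).

Threshold: power ≥ 0.80 is conventionally adequate.
Power ≈ 0.88 → the study is adequately powered (power ≥ 0.80).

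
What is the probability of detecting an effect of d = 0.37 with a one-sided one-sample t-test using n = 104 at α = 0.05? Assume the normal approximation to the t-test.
Power ≈ 0.98

Power calculation (one-sample t-test, normal approximation):
z_β = d · √n - z_α
z_β = 0.37 · √104 - 1.645
z_β = 0.37 · 10.198 - 1.645
z_β = 2.128

Power = Φ(z_β) = Φ(2.128) ≈ 0.983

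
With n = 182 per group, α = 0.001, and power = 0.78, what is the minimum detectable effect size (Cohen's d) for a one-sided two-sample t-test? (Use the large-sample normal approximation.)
d ≈ 0.40

Minimum detectable effect (two-sample t-test, normal approximation):
d = (z_α + z_β) / √(n/2)
d = (3.090 + 0.772) / √(182/2)
d = 3.862 / 9.539
d ≈ 0.40

By Cohen's convention (0.2 small / 0.5 medium / 0.8 large): small effect.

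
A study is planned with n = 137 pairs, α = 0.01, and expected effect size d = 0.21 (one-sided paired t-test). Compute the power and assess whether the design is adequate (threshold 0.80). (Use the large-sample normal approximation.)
Power ≈ 0.55; the study is underpowered (power < 0.80)

Power calculation (paired t-test, normal approximation):
z_β = d · √n - z_α
z_β = 0.21 · √137 - 2.326
z_β = 0.21 · 11.705 - 2.326
z_β = 0.132

Power = Φ(z_β) = Φ(0.132) ≈ 0.552

Effect size d = 0.21 is small by Cohen's convention (0.2/0.5/0.8).

Threshold: power ≥ 0.80 is conventionally adequate.
Power ≈ 0.55 → the study is underpowered (power < 0.80).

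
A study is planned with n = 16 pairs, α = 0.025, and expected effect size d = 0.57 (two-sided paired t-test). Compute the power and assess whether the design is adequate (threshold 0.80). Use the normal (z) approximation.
Power ≈ 0.52; the study is underpowered (power < 0.80)

Power calculation (paired t-test, normal approximation):
z_β = d · √n - z_{α/2}
z_β = 0.57 · √16 - 2.241
z_β = 0.57 · 4.000 - 2.241
z_β = 0.039

Power = Φ(z_β) = Φ(0.039) ≈ 0.515

Effect size d = 0.57 is medium by Cohen's convention (0.2/0.5/0.8).

Threshold: power ≥ 0.80 is conventionally adequate.
Power ≈ 0.52 → the study is underpowered (power < 0.80).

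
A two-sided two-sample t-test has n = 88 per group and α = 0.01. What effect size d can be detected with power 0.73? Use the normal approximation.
d ≈ 0.48

Minimum detectable effect (two-sample t-test, normal approximation):
d = (z_{α/2} + z_β) / √(n/2)
d = (2.576 + 0.613) / √(88/2)
d = 3.189 / 6.633
d ≈ 0.48

By Cohen's convention (0.2 small / 0.5 medium / 0.8 large): small effect.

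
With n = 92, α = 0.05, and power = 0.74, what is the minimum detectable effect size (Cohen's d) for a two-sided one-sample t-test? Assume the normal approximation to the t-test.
d ≈ 0.27

Minimum detectable effect (one-sample t-test, normal approximation):
d = (z_{α/2} + z_β) / √n
d = (1.960 + 0.643) / √92
d = 2.603 / 9.592
d ≈ 0.27

By Cohen's convention (0.2 small / 0.5 medium / 0.8 large): small effect.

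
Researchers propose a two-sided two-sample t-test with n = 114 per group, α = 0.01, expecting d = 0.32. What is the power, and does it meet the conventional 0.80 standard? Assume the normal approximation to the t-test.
Power ≈ 0.44; the study is underpowered (power < 0.80)

Power calculation (two-sample t-test, normal approximation):
z_β = d · √(n/2) - z_{α/2}
z_β = 0.32 · √(114/2) - 2.576
z_β = 0.32 · 7.550 - 2.576
z_β = -0.160

Power = Φ(z_β) = Φ(-0.160) ≈ 0.436

Effect size d = 0.32 is small by Cohen's convention (0.2/0.5/0.8).

Threshold: power ≥ 0.80 is conventionally adequate.
Power ≈ 0.44 → the study is underpowered (power < 0.80).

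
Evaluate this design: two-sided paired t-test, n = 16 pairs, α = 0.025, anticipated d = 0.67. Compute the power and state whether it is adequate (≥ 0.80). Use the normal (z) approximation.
Power ≈ 0.67; the study is underpowered (power < 0.80)

Power calculation (paired t-test, normal approximation):
z_β = d · √n - z_{α/2}
z_β = 0.67 · √16 - 2.241
z_β = 0.67 · 4.000 - 2.241
z_β = 0.439

Power = Φ(z_β) = Φ(0.439) ≈ 0.670

Effect size d = 0.67 is medium by Cohen's convention (0.2/0.5/0.8).

Threshold: power ≥ 0.80 is conventionally adequate.
Power ≈ 0.67 → the study is underpowered (power < 0.80).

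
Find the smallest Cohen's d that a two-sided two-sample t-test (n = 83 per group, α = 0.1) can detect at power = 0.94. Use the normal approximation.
d ≈ 0.50

Minimum detectable effect (two-sample t-test, normal approximation):
d = (z_{α/2} + z_β) / √(n/2)
d = (1.645 + 1.555) / √(83/2)
d = 3.200 / 6.442
d ≈ 0.50

By Cohen's convention (0.2 small / 0.5 medium / 0.8 large): medium effect.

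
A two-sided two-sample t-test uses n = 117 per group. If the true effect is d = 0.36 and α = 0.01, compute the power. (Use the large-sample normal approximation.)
Power ≈ 0.57

Power calculation (two-sample t-test, normal approximation):
z_β = d · √(n/2) - z_{α/2}
z_β = 0.36 · √(117/2) - 2.576
z_β = 0.36 · 7.649 - 2.576
z_β = 0.178

Power = Φ(z_β) = Φ(0.178) ≈ 0.570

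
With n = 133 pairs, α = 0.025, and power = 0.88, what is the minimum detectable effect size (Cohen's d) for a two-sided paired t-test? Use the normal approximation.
d ≈ 0.30

Minimum detectable effect (paired t-test, normal approximation):
d = (z_{α/2} + z_β) / √n
d = (2.241 + 1.175) / √133
d = 3.416 / 11.533
d ≈ 0.30

By Cohen's convention (0.2 small / 0.5 medium / 0.8 large): small effect.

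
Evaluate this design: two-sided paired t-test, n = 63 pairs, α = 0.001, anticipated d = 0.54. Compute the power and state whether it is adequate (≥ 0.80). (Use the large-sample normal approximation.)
Power ≈ 0.84; the study is adequately powered (power ≥ 0.80)

Power calculation (paired t-test, normal approximation):
z_β = d · √n - z_{α/2}
z_β = 0.54 · √63 - 3.291
z_β = 0.54 · 7.937 - 3.291
z_β = 0.996

Power = Φ(z_β) = Φ(0.996) ≈ 0.840

Effect size d = 0.54 is medium by Cohen's convention (0.2/0.5/0.8).

Threshold: power ≥ 0.80 is conventionally adequate.
Power ≈ 0.84 → the study is adequately powered (power ≥ 0.80).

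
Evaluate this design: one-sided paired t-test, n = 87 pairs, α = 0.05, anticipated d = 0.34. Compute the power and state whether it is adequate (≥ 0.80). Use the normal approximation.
Power ≈ 0.94; the study is adequately powered (power ≥ 0.80)

Power calculation (paired t-test, normal approximation):
z_β = d · √n - z_α
z_β = 0.34 · √87 - 1.645
z_β = 0.34 · 9.327 - 1.645
z_β = 1.526

Power = Φ(z_β) = Φ(1.526) ≈ 0.937

Effect size d = 0.34 is small by Cohen's convention (0.2/0.5/0.8).

Threshold: power ≥ 0.80 is conventionally adequate.
Power ≈ 0.94 → the study is adequately powered (power ≥ 0.80).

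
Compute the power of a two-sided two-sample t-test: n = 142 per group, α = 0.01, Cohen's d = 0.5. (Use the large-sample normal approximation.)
Power ≈ 0.95

Power calculation (two-sample t-test, normal approximation):
z_β = d · √(n/2) - z_{α/2}
z_β = 0.5 · √(142/2) - 2.576
z_β = 0.5 · 8.426 - 2.576
z_β = 1.637

Power = Φ(z_β) = Φ(1.637) ≈ 0.949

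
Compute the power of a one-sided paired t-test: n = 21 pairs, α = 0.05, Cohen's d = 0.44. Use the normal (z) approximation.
Power ≈ 0.64

Power calculation (paired t-test, normal approximation):
z_β = d · √n - z_α
z_β = 0.44 · √21 - 1.645
z_β = 0.44 · 4.583 - 1.645
z_β = 0.371

Power = Φ(z_β) = Φ(0.371) ≈ 0.645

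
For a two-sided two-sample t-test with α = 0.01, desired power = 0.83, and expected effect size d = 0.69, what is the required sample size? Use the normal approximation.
n = 53 per group

Sample size formula (two-sample t-test, normal approximation):
n = 2 · ((z_{α/2} + z_β) / d)²

z_{α/2} = 2.576 (for α = 0.01, two-sided)
z_β = 0.954 (for power = 0.83)
d = 0.69

n = 2 · ((2.576 + 0.954) / 0.69)²
n = 2 · (5.116)²
n ≈ 52.35
Round up to the next whole number: n = 53 per group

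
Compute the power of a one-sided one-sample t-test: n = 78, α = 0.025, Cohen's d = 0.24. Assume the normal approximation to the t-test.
Power ≈ 0.56

Power calculation (one-sample t-test, normal approximation):
z_β = d · √n - z_α
z_β = 0.24 · √78 - 1.960
z_β = 0.24 · 8.832 - 1.960
z_β = 0.160

Power = Φ(z_β) = Φ(0.160) ≈ 0.563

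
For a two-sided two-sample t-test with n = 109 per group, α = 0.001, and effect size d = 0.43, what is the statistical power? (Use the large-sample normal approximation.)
Power ≈ 0.45

Power calculation (two-sample t-test, normal approximation):
z_β = d · √(n/2) - z_{α/2}
z_β = 0.43 · √(109/2) - 3.291
z_β = 0.43 · 7.382 - 3.291
z_β = -0.116

Power = Φ(z_β) = Φ(-0.116) ≈ 0.454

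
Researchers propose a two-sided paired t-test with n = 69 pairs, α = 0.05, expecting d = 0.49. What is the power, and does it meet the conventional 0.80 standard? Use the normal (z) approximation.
Power ≈ 0.98; the study is adequately powered (power ≥ 0.80)

Power calculation (paired t-test, normal approximation):
z_β = d · √n - z_{α/2}
z_β = 0.49 · √69 - 1.960
z_β = 0.49 · 8.307 - 1.960
z_β = 2.110

Power = Φ(z_β) = Φ(2.110) ≈ 0.983

Effect size d = 0.49 is small by Cohen's convention (0.2/0.5/0.8).

Threshold: power ≥ 0.80 is conventionally adequate.
Power ≈ 0.98 → the study is adequately powered (power ≥ 0.80).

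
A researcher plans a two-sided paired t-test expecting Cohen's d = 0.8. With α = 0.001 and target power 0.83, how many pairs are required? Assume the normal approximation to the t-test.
n = 29 pairs

Sample size formula (paired t-test, normal approximation):
n = ((z_{α/2} + z_β) / d)²

z_{α/2} = 3.291 (for α = 0.001, two-sided)
z_β = 0.954 (for power = 0.83)
d = 0.8

n = ((3.291 + 0.954) / 0.8)²
n = (5.306)²
n ≈ 28.15
Round up to the next whole number: n = 29 pairs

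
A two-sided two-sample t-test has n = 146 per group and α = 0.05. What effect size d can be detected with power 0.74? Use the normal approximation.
d ≈ 0.30

Minimum detectable effect (two-sample t-test, normal approximation):
d = (z_{α/2} + z_β) / √(n/2)
d = (1.960 + 0.643) / √(146/2)
d = 2.603 / 8.544
d ≈ 0.30

By Cohen's convention (0.2 small / 0.5 medium / 0.8 large): small effect.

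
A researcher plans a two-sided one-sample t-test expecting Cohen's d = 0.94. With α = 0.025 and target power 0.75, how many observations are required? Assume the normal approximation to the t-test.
n = 10

Sample size formula (one-sample t-test, normal approximation):
n = ((z_{α/2} + z_β) / d)²

z_{α/2} = 2.241 (for α = 0.025, two-sided)
z_β = 0.674 (for power = 0.75)
d = 0.94

n = ((2.241 + 0.674) / 0.94)²
n = (3.101)²
n ≈ 9.62
Round up to the next whole number: n = 10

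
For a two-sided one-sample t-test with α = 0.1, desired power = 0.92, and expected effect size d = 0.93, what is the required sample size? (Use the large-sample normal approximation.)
n = 11

Sample size formula (one-sample t-test, normal approximation):
n = ((z_{α/2} + z_β) / d)²

z_{α/2} = 1.645 (for α = 0.1, two-sided)
z_β = 1.405 (for power = 0.92)
d = 0.93

n = ((1.645 + 1.405) / 0.93)²
n = (3.280)²
n ≈ 10.76
Round up to the next whole number: n = 11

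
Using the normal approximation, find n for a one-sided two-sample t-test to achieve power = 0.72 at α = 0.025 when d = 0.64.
n = 32 per group

Sample size formula (two-sample t-test, normal approximation):
n = 2 · ((z_α + z_β) / d)²

z_α = 1.960 (for α = 0.025, one-sided)
z_β = 0.583 (for power = 0.72)
d = 0.64

n = 2 · ((1.960 + 0.583) / 0.64)²
n = 2 · (3.973)²
n ≈ 31.57
Round up to the next whole number: n = 32 per group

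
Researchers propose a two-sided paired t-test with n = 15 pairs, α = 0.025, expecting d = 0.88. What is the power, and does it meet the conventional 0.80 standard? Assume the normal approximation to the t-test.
Power ≈ 0.88; the study is adequately powered (power ≥ 0.80)

Power calculation (paired t-test, normal approximation):
z_β = d · √n - z_{α/2}
z_β = 0.88 · √15 - 2.241
z_β = 0.88 · 3.873 - 2.241
z_β = 1.167

Power = Φ(z_β) = Φ(1.167) ≈ 0.878

Effect size d = 0.88 is large by Cohen's convention (0.2/0.5/0.8).

Threshold: power ≥ 0.80 is conventionally adequate.
Power ≈ 0.88 → the study is adequately powered (power ≥ 0.80).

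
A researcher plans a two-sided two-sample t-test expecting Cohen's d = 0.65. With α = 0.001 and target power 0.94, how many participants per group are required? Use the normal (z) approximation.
n = 112 per group

Sample size formula (two-sample t-test, normal approximation):
n = 2 · ((z_{α/2} + z_β) / d)²

z_{α/2} = 3.291 (for α = 0.001, two-sided)
z_β = 1.555 (for power = 0.94)
d = 0.65

n = 2 · ((3.291 + 1.555) / 0.65)²
n = 2 · (7.455)²
n ≈ 111.15
Round up to the next whole number: n = 112 per group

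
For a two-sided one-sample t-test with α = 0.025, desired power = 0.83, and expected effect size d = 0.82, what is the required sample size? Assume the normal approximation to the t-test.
n = 16

Sample size formula (one-sample t-test, normal approximation):
n = ((z_{α/2} + z_β) / d)²

z_{α/2} = 2.241 (for α = 0.025, two-sided)
z_β = 0.954 (for power = 0.83)
d = 0.82

n = ((2.241 + 0.954) / 0.82)²
n = (3.896)²
n ≈ 15.18
Round up to the next whole number: n = 16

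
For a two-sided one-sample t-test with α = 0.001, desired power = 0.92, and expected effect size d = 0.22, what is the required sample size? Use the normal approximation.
n = 456

Sample size formula (one-sample t-test, normal approximation):
n = ((z_{α/2} + z_β) / d)²

z_{α/2} = 3.291 (for α = 0.001, two-sided)
z_β = 1.405 (for power = 0.92)
d = 0.22

n = ((3.291 + 1.405) / 0.22)²
n = (21.345)²
n ≈ 455.61
Round up to the next whole number: n = 456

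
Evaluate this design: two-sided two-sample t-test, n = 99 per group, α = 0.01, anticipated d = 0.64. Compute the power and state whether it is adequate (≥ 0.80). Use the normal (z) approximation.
Power ≈ 0.97; the study is adequately powered (power ≥ 0.80)

Power calculation (two-sample t-test, normal approximation):
z_β = d · √(n/2) - z_{α/2}
z_β = 0.64 · √(99/2) - 2.576
z_β = 0.64 · 7.036 - 2.576
z_β = 1.927

Power = Φ(z_β) = Φ(1.927) ≈ 0.973

Effect size d = 0.64 is medium by Cohen's convention (0.2/0.5/0.8).

Threshold: power ≥ 0.80 is conventionally adequate.
Power ≈ 0.97 → the study is adequately powered (power ≥ 0.80).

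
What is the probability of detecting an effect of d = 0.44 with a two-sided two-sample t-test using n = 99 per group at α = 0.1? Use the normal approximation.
Power ≈ 0.93

Power calculation (two-sample t-test, normal approximation):
z_β = d · √(n/2) - z_{α/2}
z_β = 0.44 · √(99/2) - 1.645
z_β = 0.44 · 7.036 - 1.645
z_β = 1.451

Power = Φ(z_β) = Φ(1.451) ≈ 0.927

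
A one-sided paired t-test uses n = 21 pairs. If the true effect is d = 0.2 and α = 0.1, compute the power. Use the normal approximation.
Power ≈ 0.36

Power calculation (paired t-test, normal approximation):
z_β = d · √n - z_α
z_β = 0.2 · √21 - 1.282
z_β = 0.2 · 4.583 - 1.282
z_β = -0.365

Power = Φ(z_β) = Φ(-0.365) ≈ 0.358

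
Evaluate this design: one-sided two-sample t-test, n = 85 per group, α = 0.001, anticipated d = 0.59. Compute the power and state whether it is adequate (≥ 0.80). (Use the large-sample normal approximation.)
Power ≈ 0.78; the study is underpowered (power < 0.80)

Power calculation (two-sample t-test, normal approximation):
z_β = d · √(n/2) - z_α
z_β = 0.59 · √(85/2) - 3.090
z_β = 0.59 · 6.519 - 3.090
z_β = 0.756

Power = Φ(z_β) = Φ(0.756) ≈ 0.775

Effect size d = 0.59 is medium by Cohen's convention (0.2/0.5/0.8).

Threshold: power ≥ 0.80 is conventionally adequate.
Power ≈ 0.78 → the study is underpowered (power < 0.80).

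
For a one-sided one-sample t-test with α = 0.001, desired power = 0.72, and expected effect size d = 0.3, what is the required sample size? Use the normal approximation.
n = 150

Sample size formula (one-sample t-test, normal approximation):
n = ((z_α + z_β) / d)²

z_α = 3.090 (for α = 0.001, one-sided)
z_β = 0.583 (for power = 0.72)
d = 0.3

n = ((3.090 + 0.583) / 0.3)²
n = (12.243)²
n ≈ 149.89
Round up to the next whole number: n = 150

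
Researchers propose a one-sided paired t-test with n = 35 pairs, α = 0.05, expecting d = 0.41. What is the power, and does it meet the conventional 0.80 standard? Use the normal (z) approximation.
Power ≈ 0.78; the study is underpowered (power < 0.80)

Power calculation (paired t-test, normal approximation):
z_β = d · √n - z_α
z_β = 0.41 · √35 - 1.645
z_β = 0.41 · 5.916 - 1.645
z_β = 0.781

Power = Φ(z_β) = Φ(0.781) ≈ 0.783

Effect size d = 0.41 is small by Cohen's convention (0.2/0.5/0.8).

Threshold: power ≥ 0.80 is conventionally adequate.
Power ≈ 0.78 → the study is underpowered (power < 0.80).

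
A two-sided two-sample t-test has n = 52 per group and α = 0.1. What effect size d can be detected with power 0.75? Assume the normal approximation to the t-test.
d ≈ 0.45

Minimum detectable effect (two-sample t-test, normal approximation):
d = (z_{α/2} + z_β) / √(n/2)
d = (1.645 + 0.674) / √(52/2)
d = 2.319 / 5.099
d ≈ 0.45

By Cohen's convention (0.2 small / 0.5 medium / 0.8 large): small effect.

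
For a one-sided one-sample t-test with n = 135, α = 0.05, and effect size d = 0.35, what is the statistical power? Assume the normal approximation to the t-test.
Power ≈ 0.99

Power calculation (one-sample t-test, normal approximation):
z_β = d · √n - z_α
z_β = 0.35 · √135 - 1.645
z_β = 0.35 · 11.619 - 1.645
z_β = 2.422

Power = Φ(z_β) = Φ(2.422) ≈ 0.992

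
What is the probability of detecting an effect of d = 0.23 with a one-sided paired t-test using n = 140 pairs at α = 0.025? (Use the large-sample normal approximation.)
Power ≈ 0.78

Power calculation (paired t-test, normal approximation):
z_β = d · √n - z_α
z_β = 0.23 · √140 - 1.960
z_β = 0.23 · 11.832 - 1.960
z_β = 0.761

Power = Φ(z_β) = Φ(0.761) ≈ 0.777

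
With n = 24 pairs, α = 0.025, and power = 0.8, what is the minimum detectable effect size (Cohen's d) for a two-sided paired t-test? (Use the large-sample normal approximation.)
d ≈ 0.63

Minimum detectable effect (paired t-test, normal approximation):
d = (z_{α/2} + z_β) / √n
d = (2.241 + 0.842) / √24
d = 3.083 / 4.899
d ≈ 0.63

By Cohen's convention (0.2 small / 0.5 medium / 0.8 large): medium effect.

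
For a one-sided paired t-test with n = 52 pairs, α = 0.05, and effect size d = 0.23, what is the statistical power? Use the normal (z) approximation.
Power ≈ 0.51

Power calculation (paired t-test, normal approximation):
z_β = d · √n - z_α
z_β = 0.23 · √52 - 1.645
z_β = 0.23 · 7.211 - 1.645
z_β = 0.014

Power = Φ(z_β) = Φ(0.014) ≈ 0.505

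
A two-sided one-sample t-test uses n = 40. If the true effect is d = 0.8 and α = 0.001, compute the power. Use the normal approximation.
Power ≈ 0.96

Power calculation (one-sample t-test, normal approximation):
z_β = d · √n - z_{α/2}
z_β = 0.8 · √40 - 3.291
z_β = 0.8 · 6.325 - 3.291
z_β = 1.769

Power = Φ(z_β) = Φ(1.769) ≈ 0.962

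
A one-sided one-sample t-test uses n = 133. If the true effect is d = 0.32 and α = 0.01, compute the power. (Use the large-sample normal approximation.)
Power ≈ 0.91

Power calculation (one-sample t-test, normal approximation):
z_β = d · √n - z_α
z_β = 0.32 · √133 - 2.326
z_β = 0.32 · 11.533 - 2.326
z_β = 1.364

Power = Φ(z_β) = Φ(1.364) ≈ 0.914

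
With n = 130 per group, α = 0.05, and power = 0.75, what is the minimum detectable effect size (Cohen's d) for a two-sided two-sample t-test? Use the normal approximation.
d ≈ 0.33

Minimum detectable effect (two-sample t-test, normal approximation):
d = (z_{α/2} + z_β) / √(n/2)
d = (1.960 + 0.674) / √(130/2)
d = 2.634 / 8.062
d ≈ 0.33

By Cohen's convention (0.2 small / 0.5 medium / 0.8 large): small effect.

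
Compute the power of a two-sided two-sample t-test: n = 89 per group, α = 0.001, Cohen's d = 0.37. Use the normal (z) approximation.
Power ≈ 0.21

Power calculation (two-sample t-test, normal approximation):
z_β = d · √(n/2) - z_{α/2}
z_β = 0.37 · √(89/2) - 3.291
z_β = 0.37 · 6.671 - 3.291
z_β = -0.822

Power = Φ(z_β) = Φ(-0.822) ≈ 0.205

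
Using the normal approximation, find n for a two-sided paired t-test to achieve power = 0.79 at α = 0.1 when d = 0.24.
n = 105 pairs

Sample size formula (paired t-test, normal approximation):
n = ((z_{α/2} + z_β) / d)²

z_{α/2} = 1.645 (for α = 0.1, two-sided)
z_β = 0.806 (for power = 0.79)
d = 0.24

n = ((1.645 + 0.806) / 0.24)²
n = (10.213)²
n ≈ 104.31
Round up to the next whole number: n = 105 pairs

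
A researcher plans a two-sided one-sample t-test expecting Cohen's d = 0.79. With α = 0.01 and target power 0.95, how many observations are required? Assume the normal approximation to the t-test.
n = 29

Sample size formula (one-sample t-test, normal approximation):
n = ((z_{α/2} + z_β) / d)²

z_{α/2} = 2.576 (for α = 0.01, two-sided)
z_β = 1.645 (for power = 0.95)
d = 0.79

n = ((2.576 + 1.645) / 0.79)²
n = (5.343)²
n ≈ 28.55
Round up to the next whole number: n = 29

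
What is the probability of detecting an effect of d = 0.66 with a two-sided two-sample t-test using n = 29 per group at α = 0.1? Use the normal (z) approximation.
Power ≈ 0.81

Power calculation (two-sample t-test, normal approximation):
z_β = d · √(n/2) - z_{α/2}
z_β = 0.66 · √(29/2) - 1.645
z_β = 0.66 · 3.808 - 1.645
z_β = 0.868

Power = Φ(z_β) = Φ(0.868) ≈ 0.807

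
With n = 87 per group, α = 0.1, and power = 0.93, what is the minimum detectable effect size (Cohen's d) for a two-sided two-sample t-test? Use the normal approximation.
d ≈ 0.47

Minimum detectable effect (two-sample t-test, normal approximation):
d = (z_{α/2} + z_β) / √(n/2)
d = (1.645 + 1.476) / √(87/2)
d = 3.121 / 6.595
d ≈ 0.47

By Cohen's convention (0.2 small / 0.5 medium / 0.8 large): small effect.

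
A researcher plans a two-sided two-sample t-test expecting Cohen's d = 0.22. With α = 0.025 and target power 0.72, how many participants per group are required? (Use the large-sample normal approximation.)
n = 330 per group

Sample size formula (two-sample t-test, normal approximation):
n = 2 · ((z_{α/2} + z_β) / d)²

z_{α/2} = 2.241 (for α = 0.025, two-sided)
z_β = 0.583 (for power = 0.72)
d = 0.22

n = 2 · ((2.241 + 0.583) / 0.22)²
n = 2 · (12.836)²
n ≈ 329.53
Round up to the next whole number: n = 330 per group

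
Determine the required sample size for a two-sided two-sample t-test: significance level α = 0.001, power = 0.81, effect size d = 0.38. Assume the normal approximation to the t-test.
n = 241 per group

Sample size formula (two-sample t-test, normal approximation):
n = 2 · ((z_{α/2} + z_β) / d)²

z_{α/2} = 3.291 (for α = 0.001, two-sided)
z_β = 0.878 (for power = 0.81)
d = 0.38

n = 2 · ((3.291 + 0.878) / 0.38)²
n = 2 · (10.971)²
n ≈ 240.73
Round up to the next whole number: n = 241 per group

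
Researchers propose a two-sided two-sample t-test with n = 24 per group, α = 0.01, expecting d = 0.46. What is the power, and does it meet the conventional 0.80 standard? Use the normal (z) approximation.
Power ≈ 0.16; the study is underpowered (power < 0.80)

Power calculation (two-sample t-test, normal approximation):
z_β = d · √(n/2) - z_{α/2}
z_β = 0.46 · √(24/2) - 2.576
z_β = 0.46 · 3.464 - 2.576
z_β = -0.982

Power = Φ(z_β) = Φ(-0.982) ≈ 0.163

Effect size d = 0.46 is small by Cohen's convention (0.2/0.5/0.8).

Threshold: power ≥ 0.80 is conventionally adequate.
Power ≈ 0.16 → the study is underpowered (power < 0.80).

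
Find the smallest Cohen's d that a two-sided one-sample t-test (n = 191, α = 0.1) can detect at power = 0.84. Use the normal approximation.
d ≈ 0.19

Minimum detectable effect (one-sample t-test, normal approximation):
d = (z_{α/2} + z_β) / √n
d = (1.645 + 0.994) / √191
d = 2.639 / 13.820
d ≈ 0.19

By Cohen's convention (0.2 small / 0.5 medium / 0.8 large): very small effect.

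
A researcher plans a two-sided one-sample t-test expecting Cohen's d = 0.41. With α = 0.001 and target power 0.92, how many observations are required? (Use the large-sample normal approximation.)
n = 132

Sample size formula (one-sample t-test, normal approximation):
n = ((z_{α/2} + z_β) / d)²

z_{α/2} = 3.291 (for α = 0.001, two-sided)
z_β = 1.405 (for power = 0.92)
d = 0.41

n = ((3.291 + 1.405) / 0.41)²
n = (11.454)²
n ≈ 131.19
Round up to the next whole number: n = 132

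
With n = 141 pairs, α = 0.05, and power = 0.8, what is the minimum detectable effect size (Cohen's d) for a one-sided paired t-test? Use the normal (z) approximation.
d ≈ 0.21

Minimum detectable effect (paired t-test, normal approximation):
d = (z_α + z_β) / √n
d = (1.645 + 0.842) / √141
d = 2.486 / 11.874
d ≈ 0.21

By Cohen's convention (0.2 small / 0.5 medium / 0.8 large): small effect.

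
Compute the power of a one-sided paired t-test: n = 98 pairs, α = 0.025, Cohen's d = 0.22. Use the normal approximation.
Power ≈ 0.59

Power calculation (paired t-test, normal approximation):
z_β = d · √n - z_α
z_β = 0.22 · √98 - 1.960
z_β = 0.22 · 9.899 - 1.960
z_β = 0.218

Power = Φ(z_β) = Φ(0.218) ≈ 0.586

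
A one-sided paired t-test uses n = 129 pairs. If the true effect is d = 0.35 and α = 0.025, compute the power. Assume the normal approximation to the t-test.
Power ≈ 0.98

Power calculation (paired t-test, normal approximation):
z_β = d · √n - z_α
z_β = 0.35 · √129 - 1.960
z_β = 0.35 · 11.358 - 1.960
z_β = 2.015

Power = Φ(z_β) = Φ(2.015) ≈ 0.978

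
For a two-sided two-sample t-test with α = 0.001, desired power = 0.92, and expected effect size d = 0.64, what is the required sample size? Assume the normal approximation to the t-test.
n = 108 per group

Sample size formula (two-sample t-test, normal approximation):
n = 2 · ((z_{α/2} + z_β) / d)²

z_{α/2} = 3.291 (for α = 0.001, two-sided)
z_β = 1.405 (for power = 0.92)
d = 0.64

n = 2 · ((3.291 + 1.405) / 0.64)²
n = 2 · (7.338)²
n ≈ 107.69
Round up to the next whole number: n = 108 per group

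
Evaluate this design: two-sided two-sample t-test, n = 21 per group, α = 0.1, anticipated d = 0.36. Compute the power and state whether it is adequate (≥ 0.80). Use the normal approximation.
Power ≈ 0.32; the study is underpowered (power < 0.80)

Power calculation (two-sample t-test, normal approximation):
z_β = d · √(n/2) - z_{α/2}
z_β = 0.36 · √(21/2) - 1.645
z_β = 0.36 · 3.240 - 1.645
z_β = -0.478

Power = Φ(z_β) = Φ(-0.478) ≈ 0.316

Effect size d = 0.36 is small by Cohen's convention (0.2/0.5/0.8).

Threshold: power ≥ 0.80 is conventionally adequate.
Power ≈ 0.32 → the study is underpowered (power < 0.80).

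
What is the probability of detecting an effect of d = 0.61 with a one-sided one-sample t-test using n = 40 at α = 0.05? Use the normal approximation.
Power ≈ 0.99

Power calculation (one-sample t-test, normal approximation):
z_β = d · √n - z_α
z_β = 0.61 · √40 - 1.645
z_β = 0.61 · 6.325 - 1.645
z_β = 2.213

Power = Φ(z_β) = Φ(2.213) ≈ 0.987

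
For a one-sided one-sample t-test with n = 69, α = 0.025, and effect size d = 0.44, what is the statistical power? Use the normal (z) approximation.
Power ≈ 0.95

Power calculation (one-sample t-test, normal approximation):
z_β = d · √n - z_α
z_β = 0.44 · √69 - 1.960
z_β = 0.44 · 8.307 - 1.960
z_β = 1.695

Power = Φ(z_β) = Φ(1.695) ≈ 0.955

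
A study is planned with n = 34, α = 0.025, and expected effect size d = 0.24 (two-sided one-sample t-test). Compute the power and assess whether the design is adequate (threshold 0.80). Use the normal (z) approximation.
Power ≈ 0.20; the study is underpowered (power < 0.80)

Power calculation (one-sample t-test, normal approximation):
z_β = d · √n - z_{α/2}
z_β = 0.24 · √34 - 2.241
z_β = 0.24 · 5.831 - 2.241
z_β = -0.842

Power = Φ(z_β) = Φ(-0.842) ≈ 0.200

Effect size d = 0.24 is small by Cohen's convention (0.2/0.5/0.8).

Threshold: power ≥ 0.80 is conventionally adequate.
Power ≈ 0.20 → the study is underpowered (power < 0.80).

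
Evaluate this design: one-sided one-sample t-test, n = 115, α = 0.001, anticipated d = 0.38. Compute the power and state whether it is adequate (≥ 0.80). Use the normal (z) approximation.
Power ≈ 0.84; the study is adequately powered (power ≥ 0.80)

Power calculation (one-sample t-test, normal approximation):
z_β = d · √n - z_α
z_β = 0.38 · √115 - 3.090
z_β = 0.38 · 10.724 - 3.090
z_β = 0.985

Power = Φ(z_β) = Φ(0.985) ≈ 0.838

Effect size d = 0.38 is small by Cohen's convention (0.2/0.5/0.8).

Threshold: power ≥ 0.80 is conventionally adequate.
Power ≈ 0.84 → the study is adequately powered (power ≥ 0.80).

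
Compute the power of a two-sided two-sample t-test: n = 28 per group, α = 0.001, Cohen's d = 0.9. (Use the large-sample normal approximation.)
Power ≈ 0.53

Power calculation (two-sample t-test, normal approximation):
z_β = d · √(n/2) - z_{α/2}
z_β = 0.9 · √(28/2) - 3.291
z_β = 0.9 · 3.742 - 3.291
z_β = 0.077

Power = Φ(z_β) = Φ(0.077) ≈ 0.531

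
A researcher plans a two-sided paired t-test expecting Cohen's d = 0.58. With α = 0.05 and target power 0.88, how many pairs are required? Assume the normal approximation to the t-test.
n = 30 pairs

Sample size formula (paired t-test, normal approximation):
n = ((z_{α/2} + z_β) / d)²

z_{α/2} = 1.960 (for α = 0.05, two-sided)
z_β = 1.175 (for power = 0.88)
d = 0.58

n = ((1.960 + 1.175) / 0.58)²
n = (5.405)²
n ≈ 29.21
Round up to the next whole number: n = 30 pairs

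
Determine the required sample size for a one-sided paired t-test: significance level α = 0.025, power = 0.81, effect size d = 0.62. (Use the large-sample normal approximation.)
n = 21 pairs

Sample size formula (paired t-test, normal approximation):
n = ((z_α + z_β) / d)²

z_α = 1.960 (for α = 0.025, one-sided)
z_β = 0.878 (for power = 0.81)
d = 0.62

n = ((1.960 + 0.878) / 0.62)²
n = (4.577)²
n ≈ 20.95
Round up to the next whole number: n = 21 pairs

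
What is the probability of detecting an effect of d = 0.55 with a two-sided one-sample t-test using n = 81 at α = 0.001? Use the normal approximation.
Power ≈ 0.95

Power calculation (one-sample t-test, normal approximation):
z_β = d · √n - z_{α/2}
z_β = 0.55 · √81 - 3.291
z_β = 0.55 · 9.000 - 3.291
z_β = 1.659

Power = Φ(z_β) = Φ(1.659) ≈ 0.951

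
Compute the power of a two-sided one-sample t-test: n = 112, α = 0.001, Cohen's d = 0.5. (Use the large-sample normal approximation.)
Power ≈ 0.98

Power calculation (one-sample t-test, normal approximation):
z_β = d · √n - z_{α/2}
z_β = 0.5 · √112 - 3.291
z_β = 0.5 · 10.583 - 3.291
z_β = 2.001

Power = Φ(z_β) = Φ(2.001) ≈ 0.977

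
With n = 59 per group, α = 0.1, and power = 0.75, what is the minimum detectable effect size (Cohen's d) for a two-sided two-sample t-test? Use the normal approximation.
d ≈ 0.43

Minimum detectable effect (two-sample t-test, normal approximation):
d = (z_{α/2} + z_β) / √(n/2)
d = (1.645 + 0.674) / √(59/2)
d = 2.319 / 5.431
d ≈ 0.43

By Cohen's convention (0.2 small / 0.5 medium / 0.8 large): small effect.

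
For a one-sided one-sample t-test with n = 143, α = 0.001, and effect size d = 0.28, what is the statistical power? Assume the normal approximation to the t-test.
Power ≈ 0.60

Power calculation (one-sample t-test, normal approximation):
z_β = d · √n - z_α
z_β = 0.28 · √143 - 3.090
z_β = 0.28 · 11.958 - 3.090
z_β = 0.258

Power = Φ(z_β) = Φ(0.258) ≈ 0.602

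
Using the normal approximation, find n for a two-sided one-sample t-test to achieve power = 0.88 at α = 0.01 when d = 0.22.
n = 291

Sample size formula (one-sample t-test, normal approximation):
n = ((z_{α/2} + z_β) / d)²

z_{α/2} = 2.576 (for α = 0.01, two-sided)
z_β = 1.175 (for power = 0.88)
d = 0.22

n = ((2.576 + 1.175) / 0.22)²
n = (17.050)²
n ≈ 290.70
Round up to the next whole number: n = 291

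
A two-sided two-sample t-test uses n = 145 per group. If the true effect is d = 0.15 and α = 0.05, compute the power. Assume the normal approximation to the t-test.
Power ≈ 0.25

Power calculation (two-sample t-test, normal approximation):
z_β = d · √(n/2) - z_{α/2}
z_β = 0.15 · √(145/2) - 1.960
z_β = 0.15 · 8.515 - 1.960
z_β = -0.683

Power = Φ(z_β) = Φ(-0.683) ≈ 0.247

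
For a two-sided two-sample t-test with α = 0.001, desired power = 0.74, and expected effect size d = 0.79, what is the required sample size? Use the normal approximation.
n = 50 per group

Sample size formula (two-sample t-test, normal approximation):
n = 2 · ((z_{α/2} + z_β) / d)²

z_{α/2} = 3.291 (for α = 0.001, two-sided)
z_β = 0.643 (for power = 0.74)
d = 0.79

n = 2 · ((3.291 + 0.643) / 0.79)²
n = 2 · (4.980)²
n ≈ 49.60
Round up to the next whole number: n = 50 per group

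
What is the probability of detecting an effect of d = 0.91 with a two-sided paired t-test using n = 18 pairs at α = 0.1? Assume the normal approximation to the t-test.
Power ≈ 0.99

Power calculation (paired t-test, normal approximation):
z_β = d · √n - z_{α/2}
z_β = 0.91 · √18 - 1.645
z_β = 0.91 · 4.243 - 1.645
z_β = 2.216

Power = Φ(z_β) = Φ(2.216) ≈ 0.987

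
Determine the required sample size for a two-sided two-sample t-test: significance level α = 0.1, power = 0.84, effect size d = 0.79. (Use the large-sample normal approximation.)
n = 23 per group

Sample size formula (two-sample t-test, normal approximation):
n = 2 · ((z_{α/2} + z_β) / d)²

z_{α/2} = 1.645 (for α = 0.1, two-sided)
z_β = 0.994 (for power = 0.84)
d = 0.79

n = 2 · ((1.645 + 0.994) / 0.79)²
n = 2 · (3.341)²
n ≈ 22.32
Round up to the next whole number: n = 23 per group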